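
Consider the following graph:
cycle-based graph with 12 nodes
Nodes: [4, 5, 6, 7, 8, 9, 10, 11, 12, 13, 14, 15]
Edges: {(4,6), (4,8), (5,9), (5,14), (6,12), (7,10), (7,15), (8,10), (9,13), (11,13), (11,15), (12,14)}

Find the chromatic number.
χ(G) = 2

Clique number ω(G) = 2 (lower bound: χ ≥ ω).
The graph is bipartite (no odd cycle), so 2 colors suffice: χ(G) = 2.
A valid 2-coloring: color 1: [6, 7, 8, 9, 11, 14]; color 2: [4, 5, 10, 12, 13, 15].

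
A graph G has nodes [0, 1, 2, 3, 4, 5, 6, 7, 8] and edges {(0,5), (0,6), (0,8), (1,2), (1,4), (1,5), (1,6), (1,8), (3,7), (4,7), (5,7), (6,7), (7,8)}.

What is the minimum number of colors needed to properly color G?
Clique number ω(G) = 2 (lower bound: χ ≥ ω).
The graph is bipartite (no odd cycle), so 2 colors suffice: χ(G) = 2.
A valid 2-coloring: color 1: [0, 1, 7]; color 2: [2, 3, 4, 5, 6, 8].

χ(G) = 2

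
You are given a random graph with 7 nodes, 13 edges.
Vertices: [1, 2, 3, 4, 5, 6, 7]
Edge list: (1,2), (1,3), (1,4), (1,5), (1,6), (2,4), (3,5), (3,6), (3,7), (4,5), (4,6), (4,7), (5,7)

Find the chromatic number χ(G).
χ(G) = 3

Clique number ω(G) = 3 (lower bound: χ ≥ ω).
The clique on [1, 3, 5] has size 3, forcing χ ≥ 3, and the coloring below uses 3 colors, so χ(G) = 3.
A valid 3-coloring: color 1: [1, 7]; color 2: [3, 4]; color 3: [2, 5, 6].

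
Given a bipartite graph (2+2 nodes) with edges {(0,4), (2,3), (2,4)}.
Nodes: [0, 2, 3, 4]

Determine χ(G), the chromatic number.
χ(G) = 2

Clique number ω(G) = 2 (lower bound: χ ≥ ω).
The graph is bipartite (no odd cycle), so 2 colors suffice: χ(G) = 2.
A valid 2-coloring: color 1: [0, 2]; color 2: [3, 4].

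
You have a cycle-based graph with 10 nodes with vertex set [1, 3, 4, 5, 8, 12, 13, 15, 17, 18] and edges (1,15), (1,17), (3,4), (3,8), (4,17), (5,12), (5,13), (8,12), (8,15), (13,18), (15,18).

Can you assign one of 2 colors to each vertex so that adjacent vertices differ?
A valid 2-coloring: color 1: [1, 4, 5, 8, 18]; color 2: [3, 12, 13, 15, 17].
(χ(G) = 2 ≤ 2.)

Yes, G is 2-colorable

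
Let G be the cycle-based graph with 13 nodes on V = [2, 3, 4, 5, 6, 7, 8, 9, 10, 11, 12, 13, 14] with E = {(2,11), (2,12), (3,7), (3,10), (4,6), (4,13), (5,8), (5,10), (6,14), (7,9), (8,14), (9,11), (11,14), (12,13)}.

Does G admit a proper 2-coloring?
Odd cycle [6, 4, 13, 12, 2, 11, 14] needs 3 colors (χ ≥ 3).
Hence χ(G) ≥ 3 > 2, so no proper 2-coloring exists.

No, G is not 2-colorable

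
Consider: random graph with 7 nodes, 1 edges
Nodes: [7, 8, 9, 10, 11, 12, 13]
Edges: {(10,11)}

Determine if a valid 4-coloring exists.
A valid 4-coloring: color 1: [7, 8, 9, 11, 12, 13]; color 2: [10].
(χ(G) = 2 ≤ 4.)

Yes, G is 4-colorable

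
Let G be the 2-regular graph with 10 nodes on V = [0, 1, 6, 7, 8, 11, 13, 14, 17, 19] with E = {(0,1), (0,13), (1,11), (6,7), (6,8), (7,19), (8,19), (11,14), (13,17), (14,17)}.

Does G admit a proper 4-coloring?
A valid 4-coloring: color 1: [0, 6, 11, 17, 19]; color 2: [1, 7, 8, 13, 14].
(χ(G) = 2 ≤ 4.)

Yes, G is 4-colorable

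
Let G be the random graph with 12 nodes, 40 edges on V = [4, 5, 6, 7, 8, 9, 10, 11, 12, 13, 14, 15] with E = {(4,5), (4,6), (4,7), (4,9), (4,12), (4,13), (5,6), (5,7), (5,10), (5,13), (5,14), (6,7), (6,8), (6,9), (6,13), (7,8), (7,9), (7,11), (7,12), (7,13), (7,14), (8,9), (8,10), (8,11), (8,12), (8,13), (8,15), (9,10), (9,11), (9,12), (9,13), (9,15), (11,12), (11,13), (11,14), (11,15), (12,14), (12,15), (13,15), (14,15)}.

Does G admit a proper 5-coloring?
Yes, G is 5-colorable

A valid 5-coloring: color 1: [7, 10, 15]; color 2: [5, 9]; color 3: [12, 13]; color 4: [4, 8, 14]; color 5: [6, 11].
(χ(G) = 5 ≤ 5.)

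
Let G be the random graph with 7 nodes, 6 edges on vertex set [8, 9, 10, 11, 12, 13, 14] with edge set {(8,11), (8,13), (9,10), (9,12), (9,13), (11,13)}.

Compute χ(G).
χ(G) = 3

Clique number ω(G) = 3 (lower bound: χ ≥ ω).
The clique on [8, 11, 13] has size 3, forcing χ ≥ 3, and the coloring below uses 3 colors, so χ(G) = 3.
A valid 3-coloring: color 1: [9, 11, 14]; color 2: [10, 12, 13]; color 3: [8].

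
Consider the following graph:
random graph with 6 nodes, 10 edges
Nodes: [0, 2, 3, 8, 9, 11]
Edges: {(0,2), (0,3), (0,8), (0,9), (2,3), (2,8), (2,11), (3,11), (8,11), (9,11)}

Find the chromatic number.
χ(G) = 3

Clique number ω(G) = 3 (lower bound: χ ≥ ω).
The clique on [0, 2, 8] has size 3, forcing χ ≥ 3, and the coloring below uses 3 colors, so χ(G) = 3.
A valid 3-coloring: color 1: [0, 11]; color 2: [2, 9]; color 3: [3, 8].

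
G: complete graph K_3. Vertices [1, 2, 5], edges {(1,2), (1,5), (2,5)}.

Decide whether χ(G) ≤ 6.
Yes, G is 6-colorable

A valid 6-coloring: color 1: [1]; color 2: [5]; color 3: [2].
(χ(G) = 3 ≤ 6.)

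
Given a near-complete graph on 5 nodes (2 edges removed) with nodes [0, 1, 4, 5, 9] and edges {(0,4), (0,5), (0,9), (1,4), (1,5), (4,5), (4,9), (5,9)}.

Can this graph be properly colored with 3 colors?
No, G is not 3-colorable

The clique on vertices [0, 4, 5, 9] has size 4 > 3, so it alone needs 4 colors.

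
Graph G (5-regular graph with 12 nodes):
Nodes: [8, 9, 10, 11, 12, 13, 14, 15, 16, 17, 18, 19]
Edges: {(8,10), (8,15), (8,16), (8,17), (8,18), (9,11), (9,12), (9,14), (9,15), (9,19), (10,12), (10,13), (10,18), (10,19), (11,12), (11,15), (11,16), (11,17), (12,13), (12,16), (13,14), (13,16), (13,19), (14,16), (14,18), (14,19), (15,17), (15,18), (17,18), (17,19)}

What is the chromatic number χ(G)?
Clique number ω(G) = 4 (lower bound: χ ≥ ω).
The clique on [8, 15, 17, 18] has size 4, forcing χ ≥ 4, and the coloring below uses 4 colors, so χ(G) = 4.
A valid 4-coloring: color 1: [10, 14, 17]; color 2: [8, 11, 13]; color 3: [12, 15, 19]; color 4: [9, 16, 18].

χ(G) = 4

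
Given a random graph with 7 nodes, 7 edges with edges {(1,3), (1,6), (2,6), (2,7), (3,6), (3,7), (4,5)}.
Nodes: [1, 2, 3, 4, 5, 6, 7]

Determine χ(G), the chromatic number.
χ(G) = 3

Clique number ω(G) = 3 (lower bound: χ ≥ ω).
The clique on [1, 3, 6] has size 3, forcing χ ≥ 3, and the coloring below uses 3 colors, so χ(G) = 3.
A valid 3-coloring: color 1: [2, 3, 4]; color 2: [5, 6, 7]; color 3: [1].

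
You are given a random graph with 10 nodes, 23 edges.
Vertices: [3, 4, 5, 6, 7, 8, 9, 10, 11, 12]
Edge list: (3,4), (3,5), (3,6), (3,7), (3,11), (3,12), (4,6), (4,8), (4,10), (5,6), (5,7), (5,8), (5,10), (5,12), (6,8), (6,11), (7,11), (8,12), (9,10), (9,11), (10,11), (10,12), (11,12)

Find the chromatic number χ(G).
Clique number ω(G) = 3 (lower bound: χ ≥ ω).
The clique on [4, 6, 8] has size 3, forcing χ ≥ 3, and the coloring below uses 3 colors, so χ(G) = 3.
A valid 3-coloring: color 1: [4, 5, 11]; color 2: [3, 8, 10]; color 3: [6, 7, 9, 12].

χ(G) = 3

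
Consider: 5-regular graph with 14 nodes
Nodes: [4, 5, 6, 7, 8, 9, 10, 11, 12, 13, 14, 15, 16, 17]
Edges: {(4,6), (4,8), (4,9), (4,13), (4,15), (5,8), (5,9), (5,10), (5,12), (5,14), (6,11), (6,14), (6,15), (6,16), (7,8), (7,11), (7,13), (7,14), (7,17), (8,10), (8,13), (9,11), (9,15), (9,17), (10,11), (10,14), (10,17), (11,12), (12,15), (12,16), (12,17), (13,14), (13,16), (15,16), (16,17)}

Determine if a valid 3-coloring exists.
A valid 3-coloring: color 1: [8, 11, 14, 15, 17]; color 2: [6, 9, 10, 12, 13]; color 3: [4, 5, 7, 16].
(χ(G) = 3 ≤ 3.)

Yes, G is 3-colorable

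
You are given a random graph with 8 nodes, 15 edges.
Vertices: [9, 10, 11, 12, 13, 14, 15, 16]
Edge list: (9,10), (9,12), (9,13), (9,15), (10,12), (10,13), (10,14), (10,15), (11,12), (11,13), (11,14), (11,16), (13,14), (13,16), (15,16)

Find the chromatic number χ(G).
χ(G) = 3

Clique number ω(G) = 3 (lower bound: χ ≥ ω).
The clique on [11, 13, 16] has size 3, forcing χ ≥ 3, and the coloring below uses 3 colors, so χ(G) = 3.
A valid 3-coloring: color 1: [10, 11]; color 2: [12, 13, 15]; color 3: [9, 14, 16].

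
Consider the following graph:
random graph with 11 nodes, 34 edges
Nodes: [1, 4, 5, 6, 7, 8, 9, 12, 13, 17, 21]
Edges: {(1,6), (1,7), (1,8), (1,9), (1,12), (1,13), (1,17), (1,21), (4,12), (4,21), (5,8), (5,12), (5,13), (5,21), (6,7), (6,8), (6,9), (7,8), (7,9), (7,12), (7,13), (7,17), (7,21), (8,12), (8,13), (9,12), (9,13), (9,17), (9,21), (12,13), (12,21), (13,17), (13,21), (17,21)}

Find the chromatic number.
χ(G) = 6

Clique number ω(G) = 6 (lower bound: χ ≥ ω).
The clique on [1, 7, 9, 13, 17, 21] has size 6, forcing χ ≥ 6, and the coloring below uses 6 colors, so χ(G) = 6.
A valid 6-coloring: color 1: [4, 6, 13]; color 2: [8, 21]; color 3: [5, 7]; color 4: [1]; color 5: [12, 17]; color 6: [9].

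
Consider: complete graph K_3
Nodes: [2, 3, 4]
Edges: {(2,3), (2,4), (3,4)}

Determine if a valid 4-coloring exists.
A valid 4-coloring: color 1: [3]; color 2: [4]; color 3: [2].
(χ(G) = 3 ≤ 4.)

Yes, G is 4-colorable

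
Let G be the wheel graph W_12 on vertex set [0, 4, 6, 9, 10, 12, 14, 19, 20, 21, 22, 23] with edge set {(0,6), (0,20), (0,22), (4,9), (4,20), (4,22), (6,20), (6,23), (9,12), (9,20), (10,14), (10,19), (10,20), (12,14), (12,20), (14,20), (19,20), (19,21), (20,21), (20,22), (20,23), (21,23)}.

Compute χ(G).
Clique number ω(G) = 3 (lower bound: χ ≥ ω).
Odd cycle [6, 0, 22, 4, 9, 12, 14, 10, 19, 21, 23] needs 3 colors (χ ≥ 3).
Vertex 20 is adjacent to every vertex of [0, 4, 6, 9, 10, 12, 14, 19, 21, 22, 23], which already need 3 colors among themselves, so 20 needs a new color (χ ≥ 4).
The coloring below uses 4 colors, so χ(G) = 4.
A valid 4-coloring: color 1: [20]; color 2: [6, 9, 14, 21, 22]; color 3: [0, 4, 10, 12, 23]; color 4: [19].

χ(G) = 4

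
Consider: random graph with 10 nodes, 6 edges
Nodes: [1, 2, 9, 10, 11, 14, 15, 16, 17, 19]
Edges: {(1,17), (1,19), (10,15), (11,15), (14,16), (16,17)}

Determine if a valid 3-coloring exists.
A valid 3-coloring: color 1: [1, 2, 9, 15, 16]; color 2: [10, 11, 14, 17, 19].
(χ(G) = 2 ≤ 3.)

Yes, G is 3-colorable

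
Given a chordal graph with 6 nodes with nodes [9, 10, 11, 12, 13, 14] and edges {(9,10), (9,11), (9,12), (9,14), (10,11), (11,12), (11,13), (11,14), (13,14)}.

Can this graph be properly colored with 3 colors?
A valid 3-coloring: color 1: [11]; color 2: [9, 13]; color 3: [10, 12, 14].
(χ(G) = 3 ≤ 3.)

Yes, G is 3-colorable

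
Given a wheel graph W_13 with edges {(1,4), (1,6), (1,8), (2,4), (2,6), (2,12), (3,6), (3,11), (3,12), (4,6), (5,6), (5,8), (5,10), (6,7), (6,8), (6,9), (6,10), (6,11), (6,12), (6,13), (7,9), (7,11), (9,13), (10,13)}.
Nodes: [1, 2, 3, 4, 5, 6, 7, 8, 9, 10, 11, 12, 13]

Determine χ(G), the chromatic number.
χ(G) = 3

Clique number ω(G) = 3 (lower bound: χ ≥ ω).
The clique on [1, 6, 8] has size 3, forcing χ ≥ 3, and the coloring below uses 3 colors, so χ(G) = 3.
A valid 3-coloring: color 1: [6]; color 2: [4, 8, 9, 10, 11, 12]; color 3: [1, 2, 3, 5, 7, 13].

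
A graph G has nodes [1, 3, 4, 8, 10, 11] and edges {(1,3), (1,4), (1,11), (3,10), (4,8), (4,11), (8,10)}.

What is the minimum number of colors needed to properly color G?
Clique number ω(G) = 3 (lower bound: χ ≥ ω).
The clique on [1, 4, 11] has size 3, forcing χ ≥ 3, and the coloring below uses 3 colors, so χ(G) = 3.
A valid 3-coloring: color 1: [3, 4]; color 2: [1, 10]; color 3: [8, 11].

χ(G) = 3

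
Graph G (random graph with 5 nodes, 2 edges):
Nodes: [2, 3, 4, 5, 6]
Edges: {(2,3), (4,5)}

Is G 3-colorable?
Yes, G is 3-colorable

A valid 3-coloring: color 1: [2, 4, 6]; color 2: [3, 5].
(χ(G) = 2 ≤ 3.)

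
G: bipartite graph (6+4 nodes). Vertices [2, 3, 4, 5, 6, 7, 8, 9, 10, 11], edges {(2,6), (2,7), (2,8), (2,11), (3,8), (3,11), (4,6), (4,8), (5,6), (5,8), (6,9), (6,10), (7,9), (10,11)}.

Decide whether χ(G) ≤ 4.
A valid 4-coloring: color 1: [6, 7, 8, 11]; color 2: [2, 3, 4, 5, 9, 10].
(χ(G) = 2 ≤ 4.)

Yes, G is 4-colorable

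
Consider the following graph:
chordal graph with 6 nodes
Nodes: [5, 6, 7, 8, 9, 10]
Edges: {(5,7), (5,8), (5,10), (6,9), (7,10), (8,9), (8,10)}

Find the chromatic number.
χ(G) = 3

Clique number ω(G) = 3 (lower bound: χ ≥ ω).
The clique on [5, 8, 10] has size 3, forcing χ ≥ 3, and the coloring below uses 3 colors, so χ(G) = 3.
A valid 3-coloring: color 1: [9, 10]; color 2: [5, 6]; color 3: [7, 8].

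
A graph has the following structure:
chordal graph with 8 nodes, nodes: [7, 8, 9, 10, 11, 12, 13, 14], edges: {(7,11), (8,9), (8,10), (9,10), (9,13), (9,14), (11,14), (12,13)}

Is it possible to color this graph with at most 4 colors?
Yes, G is 4-colorable

A valid 4-coloring: color 1: [9, 11, 12]; color 2: [7, 8, 13, 14]; color 3: [10].
(χ(G) = 3 ≤ 4.)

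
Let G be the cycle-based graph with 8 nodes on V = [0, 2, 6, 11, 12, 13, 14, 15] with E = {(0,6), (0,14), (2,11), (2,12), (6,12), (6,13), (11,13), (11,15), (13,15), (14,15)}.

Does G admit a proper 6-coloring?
Yes, G is 6-colorable

A valid 6-coloring: color 1: [2, 6, 15]; color 2: [12, 13, 14]; color 3: [0, 11].
(χ(G) = 3 ≤ 6.)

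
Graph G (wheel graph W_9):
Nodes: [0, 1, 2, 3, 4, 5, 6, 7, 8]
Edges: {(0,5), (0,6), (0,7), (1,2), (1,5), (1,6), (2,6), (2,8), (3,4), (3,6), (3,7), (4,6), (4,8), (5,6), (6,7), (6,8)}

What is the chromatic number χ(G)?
Clique number ω(G) = 3 (lower bound: χ ≥ ω).
The clique on [0, 5, 6] has size 3, forcing χ ≥ 3, and the coloring below uses 3 colors, so χ(G) = 3.
A valid 3-coloring: color 1: [6]; color 2: [2, 4, 5, 7]; color 3: [0, 1, 3, 8].

χ(G) = 3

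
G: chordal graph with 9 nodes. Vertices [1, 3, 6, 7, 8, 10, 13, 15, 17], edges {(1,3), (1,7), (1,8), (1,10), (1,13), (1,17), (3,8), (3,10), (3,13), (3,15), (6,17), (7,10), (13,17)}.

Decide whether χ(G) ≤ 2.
The clique on vertices [1, 13, 17] has size 3 > 2, so it alone needs 3 colors.

No, G is not 2-colorable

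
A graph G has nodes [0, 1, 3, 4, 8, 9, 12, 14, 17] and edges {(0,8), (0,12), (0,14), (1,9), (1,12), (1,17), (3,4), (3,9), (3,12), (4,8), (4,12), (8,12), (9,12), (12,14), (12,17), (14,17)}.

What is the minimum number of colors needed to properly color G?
Clique number ω(G) = 3 (lower bound: χ ≥ ω).
The clique on [0, 8, 12] has size 3, forcing χ ≥ 3, and the coloring below uses 3 colors, so χ(G) = 3.
A valid 3-coloring: color 1: [12]; color 2: [0, 4, 9, 17]; color 3: [1, 3, 8, 14].

χ(G) = 3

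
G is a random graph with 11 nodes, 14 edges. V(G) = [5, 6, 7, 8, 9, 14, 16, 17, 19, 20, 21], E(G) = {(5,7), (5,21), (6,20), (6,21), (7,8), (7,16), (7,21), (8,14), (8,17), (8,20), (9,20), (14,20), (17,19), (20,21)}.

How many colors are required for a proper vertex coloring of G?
Clique number ω(G) = 3 (lower bound: χ ≥ ω).
The clique on [5, 7, 21] has size 3, forcing χ ≥ 3, and the coloring below uses 3 colors, so χ(G) = 3.
A valid 3-coloring: color 1: [7, 17, 20]; color 2: [8, 9, 16, 19, 21]; color 3: [5, 6, 14].

χ(G) = 3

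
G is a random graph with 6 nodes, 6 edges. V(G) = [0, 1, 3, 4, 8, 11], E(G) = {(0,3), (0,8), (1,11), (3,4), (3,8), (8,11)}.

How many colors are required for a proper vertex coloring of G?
χ(G) = 3

Clique number ω(G) = 3 (lower bound: χ ≥ ω).
The clique on [0, 3, 8] has size 3, forcing χ ≥ 3, and the coloring below uses 3 colors, so χ(G) = 3.
A valid 3-coloring: color 1: [3, 11]; color 2: [1, 4, 8]; color 3: [0].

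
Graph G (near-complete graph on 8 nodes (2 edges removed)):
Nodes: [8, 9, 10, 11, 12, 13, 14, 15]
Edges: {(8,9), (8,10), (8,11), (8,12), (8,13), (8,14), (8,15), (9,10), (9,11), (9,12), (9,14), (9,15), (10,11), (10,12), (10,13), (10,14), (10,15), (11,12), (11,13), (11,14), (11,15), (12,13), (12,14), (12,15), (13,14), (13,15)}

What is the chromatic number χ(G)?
Clique number ω(G) = 6 (lower bound: χ ≥ ω).
The clique on [8, 9, 10, 11, 12, 14] has size 6, forcing χ ≥ 6, and the coloring below uses 6 colors, so χ(G) = 6.
A valid 6-coloring: color 1: [10]; color 2: [8]; color 3: [12]; color 4: [11]; color 5: [14, 15]; color 6: [9, 13].

χ(G) = 6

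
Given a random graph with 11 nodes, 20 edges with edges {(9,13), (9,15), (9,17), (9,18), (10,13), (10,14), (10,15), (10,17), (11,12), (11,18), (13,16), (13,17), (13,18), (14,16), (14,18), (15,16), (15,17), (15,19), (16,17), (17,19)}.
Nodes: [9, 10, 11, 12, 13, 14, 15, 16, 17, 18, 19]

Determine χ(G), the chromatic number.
Clique number ω(G) = 3 (lower bound: χ ≥ ω).
The clique on [13, 16, 17] has size 3, forcing χ ≥ 3, and the coloring below uses 3 colors, so χ(G) = 3.
A valid 3-coloring: color 1: [12, 17, 18]; color 2: [11, 13, 14, 15]; color 3: [9, 10, 16, 19].

χ(G) = 3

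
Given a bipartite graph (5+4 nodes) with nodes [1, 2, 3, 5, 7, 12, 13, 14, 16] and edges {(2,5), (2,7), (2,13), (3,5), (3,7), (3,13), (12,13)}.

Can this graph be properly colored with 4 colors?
Yes, G is 4-colorable

A valid 4-coloring: color 1: [1, 5, 7, 13, 14, 16]; color 2: [2, 3, 12].
(χ(G) = 2 ≤ 4.)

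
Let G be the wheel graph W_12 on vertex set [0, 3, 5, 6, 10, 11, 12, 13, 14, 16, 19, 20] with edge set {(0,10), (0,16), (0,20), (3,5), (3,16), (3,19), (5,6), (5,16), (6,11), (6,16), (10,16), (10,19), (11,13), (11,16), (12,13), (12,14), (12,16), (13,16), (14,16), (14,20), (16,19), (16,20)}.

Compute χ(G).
χ(G) = 4

Clique number ω(G) = 3 (lower bound: χ ≥ ω).
Odd cycle [6, 11, 13, 12, 14, 20, 0, 10, 19, 3, 5] needs 3 colors (χ ≥ 3).
Vertex 16 is adjacent to every vertex of [0, 3, 5, 6, 10, 11, 12, 13, 14, 19, 20], which already need 3 colors among themselves, so 16 needs a new color (χ ≥ 4).
The coloring below uses 4 colors, so χ(G) = 4.
A valid 4-coloring: color 1: [16]; color 2: [0, 3, 6, 13, 14]; color 3: [5, 10, 11, 12, 20]; color 4: [19].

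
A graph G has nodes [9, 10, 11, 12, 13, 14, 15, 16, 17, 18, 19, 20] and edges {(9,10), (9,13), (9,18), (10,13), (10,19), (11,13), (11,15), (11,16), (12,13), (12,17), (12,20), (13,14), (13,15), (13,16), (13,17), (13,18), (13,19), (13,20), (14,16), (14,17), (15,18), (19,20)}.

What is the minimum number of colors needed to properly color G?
Clique number ω(G) = 3 (lower bound: χ ≥ ω).
Odd cycle [14, 16, 11, 15, 18, 9, 10, 19, 20, 12, 17] needs 3 colors (χ ≥ 3).
Vertex 13 is adjacent to every vertex of [9, 10, 11, 12, 14, 15, 16, 17, 18, 19, 20], which already need 3 colors among themselves, so 13 needs a new color (χ ≥ 4).
The coloring below uses 4 colors, so χ(G) = 4.
A valid 4-coloring: color 1: [13]; color 2: [10, 11, 12, 14, 18]; color 3: [9, 15, 16, 17, 19]; color 4: [20].

χ(G) = 4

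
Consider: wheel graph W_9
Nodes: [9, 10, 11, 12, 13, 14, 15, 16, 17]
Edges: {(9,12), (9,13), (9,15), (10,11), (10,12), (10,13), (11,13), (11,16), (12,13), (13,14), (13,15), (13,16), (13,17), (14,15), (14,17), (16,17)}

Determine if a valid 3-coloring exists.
Yes, G is 3-colorable

A valid 3-coloring: color 1: [13]; color 2: [9, 10, 14, 16]; color 3: [11, 12, 15, 17].
(χ(G) = 3 ≤ 3.)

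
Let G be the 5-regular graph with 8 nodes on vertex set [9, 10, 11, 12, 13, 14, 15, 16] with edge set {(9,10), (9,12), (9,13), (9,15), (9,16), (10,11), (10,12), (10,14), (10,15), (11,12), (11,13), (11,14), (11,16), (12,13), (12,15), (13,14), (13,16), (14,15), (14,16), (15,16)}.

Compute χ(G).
Clique number ω(G) = 4 (lower bound: χ ≥ ω).
The clique on [9, 10, 12, 15] has size 4, forcing χ ≥ 4, and the coloring below uses 4 colors, so χ(G) = 4.
A valid 4-coloring: color 1: [12, 14]; color 2: [13, 15]; color 3: [9, 11]; color 4: [10, 16].

χ(G) = 4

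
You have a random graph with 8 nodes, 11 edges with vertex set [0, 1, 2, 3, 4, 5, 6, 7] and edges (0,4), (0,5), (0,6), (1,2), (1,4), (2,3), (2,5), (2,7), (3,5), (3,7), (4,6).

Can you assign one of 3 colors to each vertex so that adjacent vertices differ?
Yes, G is 3-colorable

A valid 3-coloring: color 1: [0, 2]; color 2: [4, 5, 7]; color 3: [1, 3, 6].
(χ(G) = 3 ≤ 3.)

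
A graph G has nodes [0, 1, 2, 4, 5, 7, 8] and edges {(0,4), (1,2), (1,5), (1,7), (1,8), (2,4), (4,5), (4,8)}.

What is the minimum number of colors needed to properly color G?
χ(G) = 2

Clique number ω(G) = 2 (lower bound: χ ≥ ω).
The graph is bipartite (no odd cycle), so 2 colors suffice: χ(G) = 2.
A valid 2-coloring: color 1: [1, 4]; color 2: [0, 2, 5, 7, 8].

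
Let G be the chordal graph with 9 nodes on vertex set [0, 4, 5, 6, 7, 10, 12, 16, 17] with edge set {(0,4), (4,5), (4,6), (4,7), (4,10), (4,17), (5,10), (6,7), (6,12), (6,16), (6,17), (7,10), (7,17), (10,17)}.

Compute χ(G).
Clique number ω(G) = 4 (lower bound: χ ≥ ω).
The clique on [4, 7, 10, 17] has size 4, forcing χ ≥ 4, and the coloring below uses 4 colors, so χ(G) = 4.
A valid 4-coloring: color 1: [4, 12, 16]; color 2: [0, 6, 10]; color 3: [5, 17]; color 4: [7].

χ(G) = 4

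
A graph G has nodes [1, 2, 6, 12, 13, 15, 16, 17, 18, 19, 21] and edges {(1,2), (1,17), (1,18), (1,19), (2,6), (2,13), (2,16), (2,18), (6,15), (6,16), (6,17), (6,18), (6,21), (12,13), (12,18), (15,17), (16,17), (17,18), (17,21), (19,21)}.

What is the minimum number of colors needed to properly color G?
χ(G) = 3

Clique number ω(G) = 3 (lower bound: χ ≥ ω).
The clique on [1, 17, 18] has size 3, forcing χ ≥ 3, and the coloring below uses 3 colors, so χ(G) = 3.
A valid 3-coloring: color 1: [2, 12, 17, 19]; color 2: [1, 6, 13]; color 3: [15, 16, 18, 21].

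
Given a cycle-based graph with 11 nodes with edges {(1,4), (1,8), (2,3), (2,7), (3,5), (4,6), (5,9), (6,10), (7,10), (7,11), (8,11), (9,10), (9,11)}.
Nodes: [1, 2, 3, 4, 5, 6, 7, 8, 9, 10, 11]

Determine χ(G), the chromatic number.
Clique number ω(G) = 2 (lower bound: χ ≥ ω).
Odd cycle [9, 11, 8, 1, 4, 6, 10] needs 3 colors (χ ≥ 3).
The coloring below uses 3 colors, so χ(G) = 3.
A valid 3-coloring: color 1: [1, 2, 5, 10, 11]; color 2: [3, 6, 7, 8, 9]; color 3: [4].

χ(G) = 3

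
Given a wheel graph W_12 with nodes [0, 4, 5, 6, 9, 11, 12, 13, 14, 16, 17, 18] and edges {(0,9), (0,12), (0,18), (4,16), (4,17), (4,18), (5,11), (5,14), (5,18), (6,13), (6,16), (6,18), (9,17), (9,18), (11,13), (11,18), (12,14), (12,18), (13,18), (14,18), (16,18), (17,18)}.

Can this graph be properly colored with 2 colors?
The clique on vertices [0, 9, 18] has size 3 > 2, so it alone needs 3 colors.

No, G is not 2-colorable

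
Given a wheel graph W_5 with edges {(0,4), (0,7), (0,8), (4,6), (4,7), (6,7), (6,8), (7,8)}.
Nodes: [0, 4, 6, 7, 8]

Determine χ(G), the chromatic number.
χ(G) = 3

Clique number ω(G) = 3 (lower bound: χ ≥ ω).
The clique on [0, 7, 8] has size 3, forcing χ ≥ 3, and the coloring below uses 3 colors, so χ(G) = 3.
A valid 3-coloring: color 1: [7]; color 2: [0, 6]; color 3: [4, 8].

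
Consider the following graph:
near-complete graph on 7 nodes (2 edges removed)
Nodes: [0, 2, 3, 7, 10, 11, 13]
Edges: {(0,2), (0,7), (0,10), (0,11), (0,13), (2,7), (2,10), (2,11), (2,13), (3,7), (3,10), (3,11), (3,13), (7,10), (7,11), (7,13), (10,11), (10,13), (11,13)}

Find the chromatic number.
Clique number ω(G) = 6 (lower bound: χ ≥ ω).
The clique on [0, 2, 7, 10, 11, 13] has size 6, forcing χ ≥ 6, and the coloring below uses 6 colors, so χ(G) = 6.
A valid 6-coloring: color 1: [10]; color 2: [13]; color 3: [11]; color 4: [7]; color 5: [2, 3]; color 6: [0].

χ(G) = 6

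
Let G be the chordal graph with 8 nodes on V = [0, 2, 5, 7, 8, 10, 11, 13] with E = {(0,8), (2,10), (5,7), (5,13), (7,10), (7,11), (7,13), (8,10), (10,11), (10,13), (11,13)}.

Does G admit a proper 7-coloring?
A valid 7-coloring: color 1: [0, 5, 10]; color 2: [2, 7, 8]; color 3: [13]; color 4: [11].
(χ(G) = 4 ≤ 7.)

Yes, G is 7-colorable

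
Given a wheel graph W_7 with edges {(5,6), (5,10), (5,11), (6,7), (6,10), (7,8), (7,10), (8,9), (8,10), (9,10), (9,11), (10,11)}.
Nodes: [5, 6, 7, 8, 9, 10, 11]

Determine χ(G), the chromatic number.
Clique number ω(G) = 3 (lower bound: χ ≥ ω).
The clique on [8, 9, 10] has size 3, forcing χ ≥ 3, and the coloring below uses 3 colors, so χ(G) = 3.
A valid 3-coloring: color 1: [10]; color 2: [5, 7, 9]; color 3: [6, 8, 11].

χ(G) = 3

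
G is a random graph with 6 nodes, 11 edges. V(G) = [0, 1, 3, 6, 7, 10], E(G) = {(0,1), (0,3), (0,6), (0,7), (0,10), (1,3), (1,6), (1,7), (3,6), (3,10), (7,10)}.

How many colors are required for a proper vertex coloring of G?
χ(G) = 4

Clique number ω(G) = 4 (lower bound: χ ≥ ω).
The clique on [0, 1, 3, 6] has size 4, forcing χ ≥ 4, and the coloring below uses 4 colors, so χ(G) = 4.
A valid 4-coloring: color 1: [0]; color 2: [1, 10]; color 3: [3, 7]; color 4: [6].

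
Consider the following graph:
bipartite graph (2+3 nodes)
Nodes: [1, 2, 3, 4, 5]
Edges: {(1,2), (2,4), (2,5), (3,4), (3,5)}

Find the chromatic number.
χ(G) = 2

Clique number ω(G) = 2 (lower bound: χ ≥ ω).
The graph is bipartite (no odd cycle), so 2 colors suffice: χ(G) = 2.
A valid 2-coloring: color 1: [2, 3]; color 2: [1, 4, 5].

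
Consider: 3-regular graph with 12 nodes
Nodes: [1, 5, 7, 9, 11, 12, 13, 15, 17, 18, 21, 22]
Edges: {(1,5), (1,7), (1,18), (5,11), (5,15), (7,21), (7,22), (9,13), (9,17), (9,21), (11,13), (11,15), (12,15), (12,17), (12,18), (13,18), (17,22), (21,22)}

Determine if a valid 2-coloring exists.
The clique on vertices [5, 11, 15] has size 3 > 2, so it alone needs 3 colors.

No, G is not 2-colorable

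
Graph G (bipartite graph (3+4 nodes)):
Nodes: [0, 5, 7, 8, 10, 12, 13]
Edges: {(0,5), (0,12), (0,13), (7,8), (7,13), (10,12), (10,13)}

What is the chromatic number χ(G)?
Clique number ω(G) = 2 (lower bound: χ ≥ ω).
The graph is bipartite (no odd cycle), so 2 colors suffice: χ(G) = 2.
A valid 2-coloring: color 1: [0, 7, 10]; color 2: [5, 8, 12, 13].

χ(G) = 2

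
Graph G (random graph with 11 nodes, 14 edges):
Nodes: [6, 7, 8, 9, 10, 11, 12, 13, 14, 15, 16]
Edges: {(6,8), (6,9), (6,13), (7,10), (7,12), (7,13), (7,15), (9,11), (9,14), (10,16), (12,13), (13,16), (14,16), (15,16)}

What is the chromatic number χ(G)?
Clique number ω(G) = 3 (lower bound: χ ≥ ω).
The clique on [7, 12, 13] has size 3, forcing χ ≥ 3, and the coloring below uses 3 colors, so χ(G) = 3.
A valid 3-coloring: color 1: [6, 7, 11, 16]; color 2: [8, 9, 10, 13, 15]; color 3: [12, 14].

χ(G) = 3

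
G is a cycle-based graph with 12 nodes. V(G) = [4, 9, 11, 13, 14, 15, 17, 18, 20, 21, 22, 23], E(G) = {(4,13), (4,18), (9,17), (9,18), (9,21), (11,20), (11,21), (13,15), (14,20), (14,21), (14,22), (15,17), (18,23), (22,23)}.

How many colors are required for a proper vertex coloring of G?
Clique number ω(G) = 2 (lower bound: χ ≥ ω).
The graph is bipartite (no odd cycle), so 2 colors suffice: χ(G) = 2.
A valid 2-coloring: color 1: [4, 9, 11, 14, 15, 23]; color 2: [13, 17, 18, 20, 21, 22].

χ(G) = 2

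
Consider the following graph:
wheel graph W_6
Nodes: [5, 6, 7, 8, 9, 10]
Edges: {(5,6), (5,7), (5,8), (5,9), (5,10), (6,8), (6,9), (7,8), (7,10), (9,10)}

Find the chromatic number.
Clique number ω(G) = 3 (lower bound: χ ≥ ω).
Odd cycle [9, 10, 7, 8, 6] needs 3 colors (χ ≥ 3).
Vertex 5 is adjacent to every vertex of [6, 7, 8, 9, 10], which already need 3 colors among themselves, so 5 needs a new color (χ ≥ 4).
The coloring below uses 4 colors, so χ(G) = 4.
A valid 4-coloring: color 1: [5]; color 2: [8, 9]; color 3: [6, 10]; color 4: [7].

χ(G) = 4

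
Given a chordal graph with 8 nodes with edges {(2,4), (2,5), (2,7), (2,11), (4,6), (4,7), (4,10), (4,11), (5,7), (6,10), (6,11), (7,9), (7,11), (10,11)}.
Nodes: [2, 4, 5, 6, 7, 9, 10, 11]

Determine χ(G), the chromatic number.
Clique number ω(G) = 4 (lower bound: χ ≥ ω).
The clique on [2, 4, 7, 11] has size 4, forcing χ ≥ 4, and the coloring below uses 4 colors, so χ(G) = 4.
A valid 4-coloring: color 1: [5, 9, 11]; color 2: [7, 10]; color 3: [4]; color 4: [2, 6].

χ(G) = 4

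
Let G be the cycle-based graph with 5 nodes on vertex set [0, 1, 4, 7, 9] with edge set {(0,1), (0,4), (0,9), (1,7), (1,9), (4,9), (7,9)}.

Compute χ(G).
χ(G) = 3

Clique number ω(G) = 3 (lower bound: χ ≥ ω).
The clique on [0, 1, 9] has size 3, forcing χ ≥ 3, and the coloring below uses 3 colors, so χ(G) = 3.
A valid 3-coloring: color 1: [9]; color 2: [0, 7]; color 3: [1, 4].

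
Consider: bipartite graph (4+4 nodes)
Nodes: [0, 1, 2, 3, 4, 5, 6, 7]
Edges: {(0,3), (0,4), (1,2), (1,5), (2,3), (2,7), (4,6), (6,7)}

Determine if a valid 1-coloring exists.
Edge (0,3) forces its endpoints to differ, so 1 color is not enough.

No, G is not 1-colorable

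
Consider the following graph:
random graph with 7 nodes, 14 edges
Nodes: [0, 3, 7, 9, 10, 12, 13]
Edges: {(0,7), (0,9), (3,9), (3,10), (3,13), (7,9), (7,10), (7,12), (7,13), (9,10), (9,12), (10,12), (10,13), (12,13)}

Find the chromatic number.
χ(G) = 4

Clique number ω(G) = 4 (lower bound: χ ≥ ω).
The clique on [7, 9, 10, 12] has size 4, forcing χ ≥ 4, and the coloring below uses 4 colors, so χ(G) = 4.
A valid 4-coloring: color 1: [9, 13]; color 2: [0, 10]; color 3: [3, 7]; color 4: [12].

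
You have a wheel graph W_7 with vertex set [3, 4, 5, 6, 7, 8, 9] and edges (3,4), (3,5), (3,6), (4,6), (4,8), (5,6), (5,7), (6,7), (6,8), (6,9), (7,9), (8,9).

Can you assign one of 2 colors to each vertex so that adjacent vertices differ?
The clique on vertices [6, 8, 9] has size 3 > 2, so it alone needs 3 colors.

No, G is not 2-colorable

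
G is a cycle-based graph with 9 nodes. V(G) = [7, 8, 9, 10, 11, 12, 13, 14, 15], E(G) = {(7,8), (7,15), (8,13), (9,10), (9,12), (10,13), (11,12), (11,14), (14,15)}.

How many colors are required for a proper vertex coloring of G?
χ(G) = 3

Clique number ω(G) = 2 (lower bound: χ ≥ ω).
Odd cycle [8, 13, 10, 9, 12, 11, 14, 15, 7] needs 3 colors (χ ≥ 3).
The coloring below uses 3 colors, so χ(G) = 3.
A valid 3-coloring: color 1: [8, 10, 12, 15]; color 2: [7, 9, 11, 13]; color 3: [14].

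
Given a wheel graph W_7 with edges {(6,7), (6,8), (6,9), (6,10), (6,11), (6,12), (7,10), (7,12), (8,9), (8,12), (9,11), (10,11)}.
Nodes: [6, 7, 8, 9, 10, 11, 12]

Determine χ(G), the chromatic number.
χ(G) = 3

Clique number ω(G) = 3 (lower bound: χ ≥ ω).
The clique on [6, 8, 9] has size 3, forcing χ ≥ 3, and the coloring below uses 3 colors, so χ(G) = 3.
A valid 3-coloring: color 1: [6]; color 2: [7, 8, 11]; color 3: [9, 10, 12].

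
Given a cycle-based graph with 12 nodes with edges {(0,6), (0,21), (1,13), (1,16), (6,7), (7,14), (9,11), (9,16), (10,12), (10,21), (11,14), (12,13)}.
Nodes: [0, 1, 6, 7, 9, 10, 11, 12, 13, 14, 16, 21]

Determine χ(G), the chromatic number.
χ(G) = 2

Clique number ω(G) = 2 (lower bound: χ ≥ ω).
The graph is bipartite (no odd cycle), so 2 colors suffice: χ(G) = 2.
A valid 2-coloring: color 1: [1, 6, 9, 12, 14, 21]; color 2: [0, 7, 10, 11, 13, 16].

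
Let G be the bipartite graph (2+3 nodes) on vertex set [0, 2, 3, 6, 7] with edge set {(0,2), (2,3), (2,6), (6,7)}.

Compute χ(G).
χ(G) = 2

Clique number ω(G) = 2 (lower bound: χ ≥ ω).
The graph is bipartite (no odd cycle), so 2 colors suffice: χ(G) = 2.
A valid 2-coloring: color 1: [2, 7]; color 2: [0, 3, 6].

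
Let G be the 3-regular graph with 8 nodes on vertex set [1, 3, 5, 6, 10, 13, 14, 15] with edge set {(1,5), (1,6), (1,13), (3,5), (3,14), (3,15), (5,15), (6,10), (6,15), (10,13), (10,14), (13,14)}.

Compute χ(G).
Clique number ω(G) = 3 (lower bound: χ ≥ ω).
The clique on [3, 5, 15] has size 3, forcing χ ≥ 3, and the coloring below uses 3 colors, so χ(G) = 3.
A valid 3-coloring: color 1: [5, 6, 14]; color 2: [3, 13]; color 3: [1, 10, 15].

χ(G) = 3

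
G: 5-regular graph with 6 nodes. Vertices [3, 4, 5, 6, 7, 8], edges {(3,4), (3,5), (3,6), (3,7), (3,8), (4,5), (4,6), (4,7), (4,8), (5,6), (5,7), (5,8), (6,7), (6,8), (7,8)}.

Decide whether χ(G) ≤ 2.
No, G is not 2-colorable

The clique on vertices [3, 4, 5, 6, 7, 8] has size 6 > 2, so it alone needs 6 colors.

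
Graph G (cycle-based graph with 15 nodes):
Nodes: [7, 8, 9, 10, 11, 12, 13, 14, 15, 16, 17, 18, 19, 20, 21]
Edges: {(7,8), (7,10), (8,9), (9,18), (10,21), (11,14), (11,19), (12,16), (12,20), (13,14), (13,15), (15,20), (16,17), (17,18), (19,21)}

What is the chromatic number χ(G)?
Clique number ω(G) = 2 (lower bound: χ ≥ ω).
Odd cycle [7, 8, 9, 18, 17, 16, 12, 20, 15, 13, 14, 11, 19, 21, 10] needs 3 colors (χ ≥ 3).
The coloring below uses 3 colors, so χ(G) = 3.
A valid 3-coloring: color 1: [7, 9, 12, 14, 15, 17, 21]; color 2: [8, 10, 11, 13, 16, 18, 20]; color 3: [19].

χ(G) = 3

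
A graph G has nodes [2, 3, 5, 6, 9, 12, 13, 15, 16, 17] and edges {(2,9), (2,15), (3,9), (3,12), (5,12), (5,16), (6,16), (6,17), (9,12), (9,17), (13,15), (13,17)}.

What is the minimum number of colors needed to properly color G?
Clique number ω(G) = 3 (lower bound: χ ≥ ω).
The clique on [3, 9, 12] has size 3, forcing χ ≥ 3, and the coloring below uses 3 colors, so χ(G) = 3.
A valid 3-coloring: color 1: [5, 6, 9, 13]; color 2: [12, 15, 16, 17]; color 3: [2, 3].

χ(G) = 3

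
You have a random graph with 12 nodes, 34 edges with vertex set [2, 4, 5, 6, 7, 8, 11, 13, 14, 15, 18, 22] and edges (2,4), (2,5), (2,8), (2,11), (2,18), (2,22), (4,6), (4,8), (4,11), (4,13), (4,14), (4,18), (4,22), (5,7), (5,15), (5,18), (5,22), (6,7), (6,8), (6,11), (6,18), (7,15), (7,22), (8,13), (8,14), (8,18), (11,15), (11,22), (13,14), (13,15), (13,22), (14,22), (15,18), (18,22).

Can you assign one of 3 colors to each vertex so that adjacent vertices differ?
No, G is not 3-colorable

The clique on vertices [2, 4, 8, 18] has size 4 > 3, so it alone needs 4 colors.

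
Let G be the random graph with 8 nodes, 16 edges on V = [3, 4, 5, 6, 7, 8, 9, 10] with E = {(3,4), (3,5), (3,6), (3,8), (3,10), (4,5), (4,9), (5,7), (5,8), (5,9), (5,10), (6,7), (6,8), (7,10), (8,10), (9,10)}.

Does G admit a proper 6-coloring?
A valid 6-coloring: color 1: [5, 6]; color 2: [3, 7, 9]; color 3: [4, 10]; color 4: [8].
(χ(G) = 4 ≤ 6.)

Yes, G is 6-colorable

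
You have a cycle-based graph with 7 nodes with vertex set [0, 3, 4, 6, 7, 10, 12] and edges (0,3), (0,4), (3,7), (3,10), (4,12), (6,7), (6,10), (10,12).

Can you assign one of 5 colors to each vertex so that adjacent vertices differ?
A valid 5-coloring: color 1: [4, 7, 10]; color 2: [3, 6, 12]; color 3: [0].
(χ(G) = 3 ≤ 5.)

Yes, G is 5-colorable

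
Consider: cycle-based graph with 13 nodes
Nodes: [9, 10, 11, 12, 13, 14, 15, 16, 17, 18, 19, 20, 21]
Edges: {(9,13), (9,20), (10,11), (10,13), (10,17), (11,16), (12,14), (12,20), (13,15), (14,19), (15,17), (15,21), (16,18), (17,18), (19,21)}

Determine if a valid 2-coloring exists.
Odd cycle [16, 18, 17, 10, 11] needs 3 colors (χ ≥ 3).
Hence χ(G) ≥ 3 > 2, so no proper 2-coloring exists.

No, G is not 2-colorable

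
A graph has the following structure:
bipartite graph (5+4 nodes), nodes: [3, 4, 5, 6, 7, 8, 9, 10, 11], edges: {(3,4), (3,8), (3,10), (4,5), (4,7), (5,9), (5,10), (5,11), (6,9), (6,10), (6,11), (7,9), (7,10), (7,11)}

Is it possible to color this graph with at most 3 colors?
Yes, G is 3-colorable

A valid 3-coloring: color 1: [4, 8, 9, 10, 11]; color 2: [3, 5, 6, 7].
(χ(G) = 2 ≤ 3.)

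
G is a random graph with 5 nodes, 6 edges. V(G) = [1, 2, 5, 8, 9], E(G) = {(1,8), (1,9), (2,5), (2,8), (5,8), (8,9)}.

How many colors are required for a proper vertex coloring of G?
χ(G) = 3

Clique number ω(G) = 3 (lower bound: χ ≥ ω).
The clique on [1, 8, 9] has size 3, forcing χ ≥ 3, and the coloring below uses 3 colors, so χ(G) = 3.
A valid 3-coloring: color 1: [8]; color 2: [1, 2]; color 3: [5, 9].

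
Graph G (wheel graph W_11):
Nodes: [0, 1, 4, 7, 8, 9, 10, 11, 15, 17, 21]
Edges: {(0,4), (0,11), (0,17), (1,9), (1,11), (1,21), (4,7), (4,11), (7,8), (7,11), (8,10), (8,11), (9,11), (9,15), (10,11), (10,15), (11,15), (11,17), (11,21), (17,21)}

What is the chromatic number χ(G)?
Clique number ω(G) = 3 (lower bound: χ ≥ ω).
The clique on [0, 11, 17] has size 3, forcing χ ≥ 3, and the coloring below uses 3 colors, so χ(G) = 3.
A valid 3-coloring: color 1: [11]; color 2: [0, 7, 9, 10, 21]; color 3: [1, 4, 8, 15, 17].

χ(G) = 3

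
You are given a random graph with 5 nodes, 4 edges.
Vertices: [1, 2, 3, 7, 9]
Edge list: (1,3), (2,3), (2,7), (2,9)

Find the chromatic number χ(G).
Clique number ω(G) = 2 (lower bound: χ ≥ ω).
The graph is bipartite (no odd cycle), so 2 colors suffice: χ(G) = 2.
A valid 2-coloring: color 1: [1, 2]; color 2: [3, 7, 9].

χ(G) = 2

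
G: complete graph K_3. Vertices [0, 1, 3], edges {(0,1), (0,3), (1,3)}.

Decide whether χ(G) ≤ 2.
No, G is not 2-colorable

The clique on vertices [0, 1, 3] has size 3 > 2, so it alone needs 3 colors.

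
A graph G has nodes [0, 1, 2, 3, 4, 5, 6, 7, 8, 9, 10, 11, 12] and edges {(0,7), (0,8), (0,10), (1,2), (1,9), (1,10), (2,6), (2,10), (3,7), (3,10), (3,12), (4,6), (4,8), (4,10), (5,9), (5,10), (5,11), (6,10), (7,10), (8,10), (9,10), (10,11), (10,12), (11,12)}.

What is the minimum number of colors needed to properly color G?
Clique number ω(G) = 3 (lower bound: χ ≥ ω).
The clique on [0, 8, 10] has size 3, forcing χ ≥ 3, and the coloring below uses 3 colors, so χ(G) = 3.
A valid 3-coloring: color 1: [10]; color 2: [1, 5, 6, 7, 8, 12]; color 3: [0, 2, 3, 4, 9, 11].

χ(G) = 3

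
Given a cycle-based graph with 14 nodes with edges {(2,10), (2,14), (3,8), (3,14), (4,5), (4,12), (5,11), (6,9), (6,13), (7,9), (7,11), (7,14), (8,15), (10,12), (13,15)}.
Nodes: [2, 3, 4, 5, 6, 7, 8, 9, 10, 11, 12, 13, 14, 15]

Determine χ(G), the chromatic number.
χ(G) = 2

Clique number ω(G) = 2 (lower bound: χ ≥ ω).
The graph is bipartite (no odd cycle), so 2 colors suffice: χ(G) = 2.
A valid 2-coloring: color 1: [2, 3, 5, 6, 7, 12, 15]; color 2: [4, 8, 9, 10, 11, 13, 14].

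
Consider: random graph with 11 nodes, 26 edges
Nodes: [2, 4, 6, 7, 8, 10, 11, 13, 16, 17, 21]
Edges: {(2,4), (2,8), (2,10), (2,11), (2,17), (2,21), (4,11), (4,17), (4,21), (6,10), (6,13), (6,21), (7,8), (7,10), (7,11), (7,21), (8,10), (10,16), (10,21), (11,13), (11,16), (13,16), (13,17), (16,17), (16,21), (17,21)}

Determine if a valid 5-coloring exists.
Yes, G is 5-colorable

A valid 5-coloring: color 1: [8, 11, 21]; color 2: [2, 7, 13]; color 3: [10, 17]; color 4: [4, 6, 16].
(χ(G) = 4 ≤ 5.)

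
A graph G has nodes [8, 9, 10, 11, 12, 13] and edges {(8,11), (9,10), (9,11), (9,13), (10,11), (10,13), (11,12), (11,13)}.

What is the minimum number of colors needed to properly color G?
Clique number ω(G) = 4 (lower bound: χ ≥ ω).
The clique on [9, 10, 11, 13] has size 4, forcing χ ≥ 4, and the coloring below uses 4 colors, so χ(G) = 4.
A valid 4-coloring: color 1: [11]; color 2: [8, 10, 12]; color 3: [9]; color 4: [13].

χ(G) = 4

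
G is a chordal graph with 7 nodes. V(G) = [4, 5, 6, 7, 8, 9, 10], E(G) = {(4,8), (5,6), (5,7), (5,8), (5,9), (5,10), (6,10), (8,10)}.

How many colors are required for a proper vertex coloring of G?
Clique number ω(G) = 3 (lower bound: χ ≥ ω).
The clique on [5, 8, 10] has size 3, forcing χ ≥ 3, and the coloring below uses 3 colors, so χ(G) = 3.
A valid 3-coloring: color 1: [4, 5]; color 2: [7, 9, 10]; color 3: [6, 8].

χ(G) = 3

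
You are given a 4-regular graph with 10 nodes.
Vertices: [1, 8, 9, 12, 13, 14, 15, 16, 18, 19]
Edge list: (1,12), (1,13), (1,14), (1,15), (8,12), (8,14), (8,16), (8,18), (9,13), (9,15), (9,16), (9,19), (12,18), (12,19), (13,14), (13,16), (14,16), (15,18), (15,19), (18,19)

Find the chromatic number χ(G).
χ(G) = 4

Clique number ω(G) = 3 (lower bound: χ ≥ ω).
Suppose a proper 3-coloring c exists. The clique [1, 13, 14] takes 3 distinct colors; by symmetry let c(1) = 1, c(13) = 2, c(14) = 3.
- Vertex 16: neighbors [13, 14] already have colors [2, 3] ⇒ c(16) = 1.
- Vertex 8: neighbors [16, 14] already have colors [1, 3] ⇒ c(8) = 2.
- Vertex 9: neighbors [16, 13] already have colors [1, 2] ⇒ c(9) = 3.
- Vertex 12: neighbors [1, 8] already have colors [1, 2] ⇒ c(12) = 3.
- Vertex 15: neighbors [1, 9] already have colors [1, 3] ⇒ c(15) = 2.
- Vertex 18: neighbors [8, 12] already have colors [2, 3] ⇒ c(18) = 1.
- Vertex 19: neighbors [18, 15, 9] already have colors [1, 2, 3] — all 3 colors blocked. Contradiction.
The forced assignments end in a contradiction, so G has no proper 3-coloring (χ ≥ 4).
The coloring below uses 4 colors, so χ(G) = 4.
A valid 4-coloring: color 1: [1, 16, 18]; color 2: [9, 12, 14]; color 3: [8, 13, 15]; color 4: [19].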